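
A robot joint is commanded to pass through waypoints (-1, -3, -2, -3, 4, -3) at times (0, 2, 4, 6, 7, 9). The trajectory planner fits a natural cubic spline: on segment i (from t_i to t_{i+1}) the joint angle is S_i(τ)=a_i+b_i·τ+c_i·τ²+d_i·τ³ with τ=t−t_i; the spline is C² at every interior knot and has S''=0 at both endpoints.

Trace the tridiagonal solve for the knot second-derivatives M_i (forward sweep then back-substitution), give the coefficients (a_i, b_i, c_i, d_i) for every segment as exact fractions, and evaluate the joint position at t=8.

  seg 0: a=-1 b=-815/477 c=0 d=169/954
  seg 1: a=-3 b=199/477 c=169/159 d=-1949/3816
  seg 2: a=-2 b=-1393/954 c=-1273/636 d=4735/3816
  seg 3: a=-3 b=2587/477 c=577/106 d=-3689/954
  seg 4: a=4 b=4493/954 c=-979/159 d=979/954
S(8) = 569/159

Δ: Δ0=-1, Δ1=1/2, Δ2=-1/2, Δ3=7, Δ4=-7/2
row 1: diag=8, rhs=9; c'=1/4, d'=9/8
row 2: denom=8−2·1/4=15/2; d'=(-6−2·9/8)/(15/2)=-11/10
row 3: denom=6−2·4/15=82/15; d'=(45−2·-11/10)/(82/15)=354/41
row 4: denom=6−1·15/82=477/82; d'=(-63−1·354/41)/(477/82)=-1958/159
back: M4=-1958/159
back: M3=354/41−15/82·-1958/159=577/53
back: M2=-11/10−4/15·577/53=-1273/318
back: M1=9/8−1/4·-1273/318=338/159
M: M0=0, M1=338/159, M2=-1273/318, M3=577/53, M4=-1958/159, M5=0
seg 0: a=-1, c=M0/2=0, d=(M1−M0)/(6·2)=169/954, b=Δ0−h0·(2M0+M1)/6=-815/477
seg 1: a=-3, c=M1/2=169/159, d=(M2−M1)/(6·2)=-1949/3816, b=Δ1−h1·(2M1+M2)/6=199/477
seg 2: a=-2, c=M2/2=-1273/636, d=(M3−M2)/(6·2)=4735/3816, b=Δ2−h2·(2M2+M3)/6=-1393/954
seg 3: a=-3, c=M3/2=577/106, d=(M4−M3)/(6·1)=-3689/954, b=Δ3−h3·(2M3+M4)/6=2587/477
seg 4: a=4, c=M4/2=-979/159, d=(M5−M4)/(6·2)=979/954, b=Δ4−h4·(2M4+M5)/6=4493/954
t_q=8 → seg 4, τ=1; S=4+4493/954·τ+-979/159·τ²+979/954·τ³=569/159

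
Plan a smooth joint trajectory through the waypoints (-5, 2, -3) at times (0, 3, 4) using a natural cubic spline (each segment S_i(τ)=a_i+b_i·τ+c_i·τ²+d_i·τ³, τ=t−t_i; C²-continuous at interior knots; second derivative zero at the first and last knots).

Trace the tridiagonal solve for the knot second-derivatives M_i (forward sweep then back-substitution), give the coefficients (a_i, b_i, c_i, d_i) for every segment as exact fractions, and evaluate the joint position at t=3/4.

  seg 0: a=-5 b=61/12 c=0 d=-11/36
  seg 1: a=2 b=-19/6 c=-11/4 d=11/12
S(3/4) = -337/256

Δ: Δ0=7/3, Δ1=-5
row 1: diag=8, rhs=-44; c'=1/8, d'=-11/2
back: M1=-11/2
M: M0=0, M1=-11/2, M2=0
seg 0: a=-5, c=M0/2=0, d=(M1−M0)/(6·3)=-11/36, b=Δ0−h0·(2M0+M1)/6=61/12
seg 1: a=2, c=M1/2=-11/4, d=(M2−M1)/(6·1)=11/12, b=Δ1−h1·(2M1+M2)/6=-19/6
t_q=3/4 → seg 0, τ=3/4; S=-5+61/12·τ+0·τ²+-11/36·τ³=-337/256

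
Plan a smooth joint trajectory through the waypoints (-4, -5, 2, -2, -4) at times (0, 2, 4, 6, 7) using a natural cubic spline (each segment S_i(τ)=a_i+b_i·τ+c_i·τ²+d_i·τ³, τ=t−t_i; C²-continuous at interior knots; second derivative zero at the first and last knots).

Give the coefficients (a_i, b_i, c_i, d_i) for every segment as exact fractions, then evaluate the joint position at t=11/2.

  seg 0: a=-4 b=-81/41 c=0 d=121/328
  seg 1: a=-5 b=201/82 c=363/164 d=-277/328
  seg 2: a=2 b=48/41 c=-117/41 d=26/41
  seg 3: a=-2 b=-108/41 c=39/41 d=-13/41
S(11/2) = -43/82

Δ: Δ0=-1/2, Δ1=7/2, Δ2=-2, Δ3=-2
row 1: diag=8, rhs=24; c'=1/4, d'=3
row 2: denom=8−2·1/4=15/2; d'=(-33−2·3)/(15/2)=-26/5
row 3: denom=6−2·4/15=82/15; d'=(0−2·-26/5)/(82/15)=78/41
back: M3=78/41
back: M2=-26/5−4/15·78/41=-234/41
back: M1=3−1/4·-234/41=363/82
M: M0=0, M1=363/82, M2=-234/41, M3=78/41, M4=0
seg 0: a=-4, c=M0/2=0, d=(M1−M0)/(6·2)=121/328, b=Δ0−h0·(2M0+M1)/6=-81/41
seg 1: a=-5, c=M1/2=363/164, d=(M2−M1)/(6·2)=-277/328, b=Δ1−h1·(2M1+M2)/6=201/82
seg 2: a=2, c=M2/2=-117/41, d=(M3−M2)/(6·2)=26/41, b=Δ2−h2·(2M2+M3)/6=48/41
seg 3: a=-2, c=M3/2=39/41, d=(M4−M3)/(6·1)=-13/41, b=Δ3−h3·(2M3+M4)/6=-108/41
t_q=11/2 → seg 2, τ=3/2; S=2+48/41·τ+-117/41·τ²+26/41·τ³=-43/82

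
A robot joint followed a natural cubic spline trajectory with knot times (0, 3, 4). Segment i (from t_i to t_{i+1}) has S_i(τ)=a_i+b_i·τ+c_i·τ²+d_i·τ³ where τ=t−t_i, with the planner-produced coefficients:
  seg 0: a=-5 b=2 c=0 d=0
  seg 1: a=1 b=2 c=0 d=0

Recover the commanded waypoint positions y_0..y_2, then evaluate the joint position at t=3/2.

y_0 = S_0(0) = a_0 = -5
y_1 = S_1(0) = a_1 = 1
y_2 = S_1(1) = 3
t_q=3/2 is in segment 0 (τ=3/2); S_0(τ)=-2

y_0=-5 y_1=1 y_2=3
S(3/2) = -2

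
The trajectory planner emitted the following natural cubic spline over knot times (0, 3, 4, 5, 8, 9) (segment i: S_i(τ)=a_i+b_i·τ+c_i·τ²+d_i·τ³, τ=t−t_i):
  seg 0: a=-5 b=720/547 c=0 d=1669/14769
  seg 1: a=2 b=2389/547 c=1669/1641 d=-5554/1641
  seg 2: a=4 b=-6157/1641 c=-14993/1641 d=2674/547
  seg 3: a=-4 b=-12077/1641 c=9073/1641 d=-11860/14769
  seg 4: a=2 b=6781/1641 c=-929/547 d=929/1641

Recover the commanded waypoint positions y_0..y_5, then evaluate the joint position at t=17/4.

y_0=-5 y_1=2 y_2=4 y_3=-4 y_4=2 y_5=5
S(17/4) = 44939/17504

y_0 = S_0(0) = a_0 = -5
y_1 = S_1(0) = a_1 = 2
y_2 = S_2(0) = a_2 = 4
y_3 = S_3(0) = a_3 = -4
y_4 = S_4(0) = a_4 = 2
y_5 = S_4(1) = 5
t_q=17/4 is in segment 2 (τ=1/4); S_2(τ)=44939/17504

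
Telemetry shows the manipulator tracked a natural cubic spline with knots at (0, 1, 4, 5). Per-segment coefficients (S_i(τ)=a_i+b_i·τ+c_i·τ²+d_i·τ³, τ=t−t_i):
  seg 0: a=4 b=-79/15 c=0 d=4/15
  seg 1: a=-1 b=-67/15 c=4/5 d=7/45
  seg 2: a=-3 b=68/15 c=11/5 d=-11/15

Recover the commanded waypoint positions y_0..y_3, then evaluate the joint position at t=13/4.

y_0=4 y_1=-1 y_2=-3 y_3=3
S(13/4) = -1673/320

y_0 = S_0(0) = a_0 = 4
y_1 = S_1(0) = a_1 = -1
y_2 = S_2(0) = a_2 = -3
y_3 = S_2(1) = 3
t_q=13/4 is in segment 1 (τ=9/4); S_1(τ)=-1673/320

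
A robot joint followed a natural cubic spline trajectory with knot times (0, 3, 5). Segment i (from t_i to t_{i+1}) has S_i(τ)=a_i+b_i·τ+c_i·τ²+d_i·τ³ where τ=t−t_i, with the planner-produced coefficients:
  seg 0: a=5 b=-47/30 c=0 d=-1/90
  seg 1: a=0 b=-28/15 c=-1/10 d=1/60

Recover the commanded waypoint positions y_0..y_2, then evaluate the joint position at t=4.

y_0 = S_0(0) = a_0 = 5
y_1 = S_1(0) = a_1 = 0
y_2 = S_1(2) = -4
t_q=4 is in segment 1 (τ=1); S_1(τ)=-39/20

y_0=5 y_1=0 y_2=-4
S(4) = -39/20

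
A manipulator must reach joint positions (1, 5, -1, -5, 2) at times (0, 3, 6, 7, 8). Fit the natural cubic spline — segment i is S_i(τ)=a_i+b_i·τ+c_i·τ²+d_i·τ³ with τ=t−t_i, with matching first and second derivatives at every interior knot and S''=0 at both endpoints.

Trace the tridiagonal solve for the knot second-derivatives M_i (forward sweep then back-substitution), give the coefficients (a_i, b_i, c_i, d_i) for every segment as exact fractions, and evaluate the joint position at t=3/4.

  seg 0: a=1 b=587/336 c=0 d=-139/3024
  seg 1: a=5 b=85/168 c=-139/336 d=-425/3024
  seg 2: a=-1 b=-277/48 c=-47/28 d=1159/336
  seg 3: a=-5 b=205/168 c=971/112 d=-971/336
S(3/4) = 16421/7168

Δ: Δ0=4/3, Δ1=-2, Δ2=-4, Δ3=7
row 1: diag=12, rhs=-20; c'=1/4, d'=-5/3
row 2: denom=8−3·1/4=29/4; d'=(-12−3·-5/3)/(29/4)=-28/29
row 3: denom=4−1·4/29=112/29; d'=(66−1·-28/29)/(112/29)=971/56
back: M3=971/56
back: M2=-28/29−4/29·971/56=-47/14
back: M1=-5/3−1/4·-47/14=-139/168
M: M0=0, M1=-139/168, M2=-47/14, M3=971/56, M4=0
seg 0: a=1, c=M0/2=0, d=(M1−M0)/(6·3)=-139/3024, b=Δ0−h0·(2M0+M1)/6=587/336
seg 1: a=5, c=M1/2=-139/336, d=(M2−M1)/(6·3)=-425/3024, b=Δ1−h1·(2M1+M2)/6=85/168
seg 2: a=-1, c=M2/2=-47/28, d=(M3−M2)/(6·1)=1159/336, b=Δ2−h2·(2M2+M3)/6=-277/48
seg 3: a=-5, c=M3/2=971/112, d=(M4−M3)/(6·1)=-971/336, b=Δ3−h3·(2M3+M4)/6=205/168
t_q=3/4 → seg 0, τ=3/4; S=1+587/336·τ+0·τ²+-139/3024·τ³=16421/7168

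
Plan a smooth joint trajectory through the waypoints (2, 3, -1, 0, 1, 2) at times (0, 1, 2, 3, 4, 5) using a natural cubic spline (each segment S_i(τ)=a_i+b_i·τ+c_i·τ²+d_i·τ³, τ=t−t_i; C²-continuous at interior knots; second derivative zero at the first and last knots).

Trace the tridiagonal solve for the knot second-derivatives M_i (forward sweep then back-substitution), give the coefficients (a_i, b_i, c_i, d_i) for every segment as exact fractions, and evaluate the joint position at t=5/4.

Δ: Δ0=1, Δ1=-4, Δ2=1, Δ3=1, Δ4=1
row 1: diag=4, rhs=-30; c'=1/4, d'=-15/2
row 2: denom=4−1·1/4=15/4; d'=(30−1·-15/2)/(15/4)=10
row 3: denom=4−1·4/15=56/15; d'=(0−1·10)/(56/15)=-75/28
row 4: denom=4−1·15/56=209/56; d'=(0−1·-75/28)/(209/56)=150/209
back: M4=150/209
back: M3=-75/28−15/56·150/209=-600/209
back: M2=10−4/15·-600/209=2250/209
back: M1=-15/2−1/4·2250/209=-2130/209
M: M0=0, M1=-2130/209, M2=2250/209, M3=-600/209, M4=150/209, M5=0
seg 0: a=2, c=M0/2=0, d=(M1−M0)/(6·1)=-355/209, b=Δ0−h0·(2M0+M1)/6=564/209
seg 1: a=3, c=M1/2=-1065/209, d=(M2−M1)/(6·1)=730/209, b=Δ1−h1·(2M1+M2)/6=-501/209
seg 2: a=-1, c=M2/2=1125/209, d=(M3−M2)/(6·1)=-25/11, b=Δ2−h2·(2M2+M3)/6=-441/209
seg 3: a=0, c=M3/2=-300/209, d=(M4−M3)/(6·1)=125/209, b=Δ3−h3·(2M3+M4)/6=384/209
seg 4: a=1, c=M4/2=75/209, d=(M5−M4)/(6·1)=-25/209, b=Δ4−h4·(2M4+M5)/6=159/209
t_q=5/4 → seg 1, τ=1/4; S=3+-501/209·τ+-1065/209·τ²+730/209·τ³=14291/6688

  seg 0: a=2 b=564/209 c=0 d=-355/209
  seg 1: a=3 b=-501/209 c=-1065/209 d=730/209
  seg 2: a=-1 b=-441/209 c=1125/209 d=-25/11
  seg 3: a=0 b=384/209 c=-300/209 d=125/209
  seg 4: a=1 b=159/209 c=75/209 d=-25/209
S(5/4) = 14291/6688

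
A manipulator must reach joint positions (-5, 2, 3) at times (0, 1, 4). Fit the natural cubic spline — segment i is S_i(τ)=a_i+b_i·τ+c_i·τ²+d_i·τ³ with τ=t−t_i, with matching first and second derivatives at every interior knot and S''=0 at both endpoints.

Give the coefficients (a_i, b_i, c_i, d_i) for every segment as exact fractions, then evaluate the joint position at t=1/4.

  seg 0: a=-5 b=47/6 c=0 d=-5/6
  seg 1: a=2 b=16/3 c=-5/2 d=5/18
S(1/4) = -391/128

Δ: Δ0=7, Δ1=1/3
row 1: diag=8, rhs=-40; c'=3/8, d'=-5
back: M1=-5
M: M0=0, M1=-5, M2=0
seg 0: a=-5, c=M0/2=0, d=(M1−M0)/(6·1)=-5/6, b=Δ0−h0·(2M0+M1)/6=47/6
seg 1: a=2, c=M1/2=-5/2, d=(M2−M1)/(6·3)=5/18, b=Δ1−h1·(2M1+M2)/6=16/3
t_q=1/4 → seg 0, τ=1/4; S=-5+47/6·τ+0·τ²+-5/6·τ³=-391/128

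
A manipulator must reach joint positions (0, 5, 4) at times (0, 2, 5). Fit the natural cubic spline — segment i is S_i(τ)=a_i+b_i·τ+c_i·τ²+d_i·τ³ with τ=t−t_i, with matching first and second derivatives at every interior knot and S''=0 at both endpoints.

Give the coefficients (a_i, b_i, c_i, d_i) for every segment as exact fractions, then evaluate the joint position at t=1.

  seg 0: a=0 b=46/15 c=0 d=-17/120
  seg 1: a=5 b=41/30 c=-17/20 d=17/180
S(1) = 117/40

Δ: Δ0=5/2, Δ1=-1/3
row 1: diag=10, rhs=-17; c'=3/10, d'=-17/10
back: M1=-17/10
M: M0=0, M1=-17/10, M2=0
seg 0: a=0, c=M0/2=0, d=(M1−M0)/(6·2)=-17/120, b=Δ0−h0·(2M0+M1)/6=46/15
seg 1: a=5, c=M1/2=-17/20, d=(M2−M1)/(6·3)=17/180, b=Δ1−h1·(2M1+M2)/6=41/30
t_q=1 → seg 0, τ=1; S=0+46/15·τ+0·τ²+-17/120·τ³=117/40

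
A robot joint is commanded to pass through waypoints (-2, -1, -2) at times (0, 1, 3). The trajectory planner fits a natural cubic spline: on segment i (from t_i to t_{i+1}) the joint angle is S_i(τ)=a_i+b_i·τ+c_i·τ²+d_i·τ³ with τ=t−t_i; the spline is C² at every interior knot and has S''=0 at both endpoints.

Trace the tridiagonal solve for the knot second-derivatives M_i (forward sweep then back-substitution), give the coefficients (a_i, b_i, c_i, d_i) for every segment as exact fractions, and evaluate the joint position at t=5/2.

Δ: Δ0=1, Δ1=-1/2
row 1: diag=6, rhs=-9; c'=1/3, d'=-3/2
back: M1=-3/2
M: M0=0, M1=-3/2, M2=0
seg 0: a=-2, c=M0/2=0, d=(M1−M0)/(6·1)=-1/4, b=Δ0−h0·(2M0+M1)/6=5/4
seg 1: a=-1, c=M1/2=-3/4, d=(M2−M1)/(6·2)=1/8, b=Δ1−h1·(2M1+M2)/6=1/2
t_q=5/2 → seg 1, τ=3/2; S=-1+1/2·τ+-3/4·τ²+1/8·τ³=-97/64

  seg 0: a=-2 b=5/4 c=0 d=-1/4
  seg 1: a=-1 b=1/2 c=-3/4 d=1/8
S(5/2) = -97/64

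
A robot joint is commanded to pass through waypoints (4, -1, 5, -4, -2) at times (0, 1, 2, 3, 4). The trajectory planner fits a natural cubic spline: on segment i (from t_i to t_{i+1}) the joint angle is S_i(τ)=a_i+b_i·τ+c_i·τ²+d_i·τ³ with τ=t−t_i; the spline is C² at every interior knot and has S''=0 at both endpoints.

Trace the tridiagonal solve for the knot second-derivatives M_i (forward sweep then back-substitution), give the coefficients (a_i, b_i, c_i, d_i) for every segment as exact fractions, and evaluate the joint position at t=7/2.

Δ: Δ0=-5, Δ1=6, Δ2=-9, Δ3=2
row 1: diag=4, rhs=66; c'=1/4, d'=33/2
row 2: denom=4−1·1/4=15/4; d'=(-90−1·33/2)/(15/4)=-142/5
row 3: denom=4−1·4/15=56/15; d'=(66−1·-142/5)/(56/15)=177/7
back: M3=177/7
back: M2=-142/5−4/15·177/7=-246/7
back: M1=33/2−1/4·-246/7=177/7
M: M0=0, M1=177/7, M2=-246/7, M3=177/7, M4=0
seg 0: a=4, c=M0/2=0, d=(M1−M0)/(6·1)=59/14, b=Δ0−h0·(2M0+M1)/6=-129/14
seg 1: a=-1, c=M1/2=177/14, d=(M2−M1)/(6·1)=-141/14, b=Δ1−h1·(2M1+M2)/6=24/7
seg 2: a=5, c=M2/2=-123/7, d=(M3−M2)/(6·1)=141/14, b=Δ2−h2·(2M2+M3)/6=-3/2
seg 3: a=-4, c=M3/2=177/14, d=(M4−M3)/(6·1)=-59/14, b=Δ3−h3·(2M3+M4)/6=-45/7
t_q=7/2 → seg 3, τ=1/2; S=-4+-45/7·τ+177/14·τ²+-59/14·τ³=-513/112

  seg 0: a=4 b=-129/14 c=0 d=59/14
  seg 1: a=-1 b=24/7 c=177/14 d=-141/14
  seg 2: a=5 b=-3/2 c=-123/7 d=141/14
  seg 3: a=-4 b=-45/7 c=177/14 d=-59/14
S(7/2) = -513/112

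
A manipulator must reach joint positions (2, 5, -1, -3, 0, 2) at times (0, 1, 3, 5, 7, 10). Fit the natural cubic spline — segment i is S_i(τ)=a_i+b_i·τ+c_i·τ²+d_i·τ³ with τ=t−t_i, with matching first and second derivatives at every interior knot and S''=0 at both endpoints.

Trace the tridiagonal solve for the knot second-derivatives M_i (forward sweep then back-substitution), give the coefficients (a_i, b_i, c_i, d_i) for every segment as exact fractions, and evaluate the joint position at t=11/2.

Δ: Δ0=3, Δ1=-3, Δ2=-1, Δ3=3/2, Δ4=2/3
row 1: diag=6, rhs=-36; c'=1/3, d'=-6
row 2: denom=8−2·1/3=22/3; d'=(12−2·-6)/(22/3)=36/11
row 3: denom=8−2·3/11=82/11; d'=(15−2·36/11)/(82/11)=93/82
row 4: denom=10−2·11/41=388/41; d'=(-5−2·93/82)/(388/41)=-149/194
back: M4=-149/194
back: M3=93/82−11/41·-149/194=130/97
back: M2=36/11−3/11·130/97=282/97
back: M1=-6−1/3·282/97=-676/97
M: M0=0, M1=-676/97, M2=282/97, M3=130/97, M4=-149/194, M5=0
seg 0: a=2, c=M0/2=0, d=(M1−M0)/(6·1)=-338/291, b=Δ0−h0·(2M0+M1)/6=1211/291
seg 1: a=5, c=M1/2=-338/97, d=(M2−M1)/(6·2)=479/582, b=Δ1−h1·(2M1+M2)/6=197/291
seg 2: a=-1, c=M2/2=141/97, d=(M3−M2)/(6·2)=-38/291, b=Δ2−h2·(2M2+M3)/6=-985/291
seg 3: a=-3, c=M3/2=65/97, d=(M4−M3)/(6·2)=-409/2328, b=Δ3−h3·(2M3+M4)/6=251/291
seg 4: a=0, c=M4/2=-149/388, d=(M5−M4)/(6·3)=149/3492, b=Δ4−h4·(2M4+M5)/6=835/582
t_q=11/2 → seg 3, τ=1/2; S=-3+251/291·τ+65/97·τ²+-409/2328·τ³=-15043/6208

  seg 0: a=2 b=1211/291 c=0 d=-338/291
  seg 1: a=5 b=197/291 c=-338/97 d=479/582
  seg 2: a=-1 b=-985/291 c=141/97 d=-38/291
  seg 3: a=-3 b=251/291 c=65/97 d=-409/2328
  seg 4: a=0 b=835/582 c=-149/388 d=149/3492
S(11/2) = -15043/6208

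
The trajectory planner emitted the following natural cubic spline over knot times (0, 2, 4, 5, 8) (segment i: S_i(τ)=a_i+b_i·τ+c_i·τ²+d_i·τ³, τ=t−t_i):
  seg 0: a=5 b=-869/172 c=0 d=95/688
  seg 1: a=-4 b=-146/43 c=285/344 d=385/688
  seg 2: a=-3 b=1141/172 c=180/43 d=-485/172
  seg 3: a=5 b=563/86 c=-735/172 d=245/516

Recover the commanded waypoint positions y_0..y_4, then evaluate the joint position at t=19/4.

y_0=5 y_1=-4 y_2=-3 y_3=5 y_4=-1
S(19/4) = 34569/11008

y_0 = S_0(0) = a_0 = 5
y_1 = S_1(0) = a_1 = -4
y_2 = S_2(0) = a_2 = -3
y_3 = S_3(0) = a_3 = 5
y_4 = S_3(3) = -1
t_q=19/4 is in segment 2 (τ=3/4); S_2(τ)=34569/11008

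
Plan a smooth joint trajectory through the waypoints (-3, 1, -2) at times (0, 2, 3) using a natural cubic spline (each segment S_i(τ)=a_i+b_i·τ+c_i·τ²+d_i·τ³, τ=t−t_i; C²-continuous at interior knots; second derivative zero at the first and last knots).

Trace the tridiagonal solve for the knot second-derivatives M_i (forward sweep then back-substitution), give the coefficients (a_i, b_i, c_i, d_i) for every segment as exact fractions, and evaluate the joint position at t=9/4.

Δ: Δ0=2, Δ1=-3
row 1: diag=6, rhs=-30; c'=1/6, d'=-5
back: M1=-5
M: M0=0, M1=-5, M2=0
seg 0: a=-3, c=M0/2=0, d=(M1−M0)/(6·2)=-5/12, b=Δ0−h0·(2M0+M1)/6=11/3
seg 1: a=1, c=M1/2=-5/2, d=(M2−M1)/(6·1)=5/6, b=Δ1−h1·(2M1+M2)/6=-4/3
t_q=9/4 → seg 1, τ=1/4; S=1+-4/3·τ+-5/2·τ²+5/6·τ³=67/128

  seg 0: a=-3 b=11/3 c=0 d=-5/12
  seg 1: a=1 b=-4/3 c=-5/2 d=5/6
S(9/4) = 67/128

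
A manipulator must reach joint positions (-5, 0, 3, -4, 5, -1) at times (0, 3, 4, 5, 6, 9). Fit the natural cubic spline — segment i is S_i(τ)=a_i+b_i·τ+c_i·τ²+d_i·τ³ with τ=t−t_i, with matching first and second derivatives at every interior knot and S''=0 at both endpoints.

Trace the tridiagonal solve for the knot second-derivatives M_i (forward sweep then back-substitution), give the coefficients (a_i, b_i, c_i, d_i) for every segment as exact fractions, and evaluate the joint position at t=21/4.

  seg 0: a=-5 b=-316/897 c=0 d=1811/8073
  seg 1: a=0 b=5117/897 c=1811/897 d=-4237/897
  seg 2: a=3 b=-1324/299 c=-10900/897 d=661/69
  seg 3: a=-4 b=7/897 c=14879/897 d=-2271/299
  seg 4: a=5 b=9326/897 c=-5560/897 d=5560/8073
S(21/4) = -58939/19136

Δ: Δ0=5/3, Δ1=3, Δ2=-7, Δ3=9, Δ4=-2
row 1: diag=8, rhs=8; c'=1/8, d'=1
row 2: denom=4−1·1/8=31/8; d'=(-60−1·1)/(31/8)=-488/31
row 3: denom=4−1·8/31=116/31; d'=(96−1·-488/31)/(116/31)=866/29
row 4: denom=8−1·31/116=897/116; d'=(-66−1·866/29)/(897/116)=-11120/897
back: M4=-11120/897
back: M3=866/29−31/116·-11120/897=29758/897
back: M2=-488/31−8/31·29758/897=-21800/897
back: M1=1−1/8·-21800/897=3622/897
M: M0=0, M1=3622/897, M2=-21800/897, M3=29758/897, M4=-11120/897, M5=0
seg 0: a=-5, c=M0/2=0, d=(M1−M0)/(6·3)=1811/8073, b=Δ0−h0·(2M0+M1)/6=-316/897
seg 1: a=0, c=M1/2=1811/897, d=(M2−M1)/(6·1)=-4237/897, b=Δ1−h1·(2M1+M2)/6=5117/897
seg 2: a=3, c=M2/2=-10900/897, d=(M3−M2)/(6·1)=661/69, b=Δ2−h2·(2M2+M3)/6=-1324/299
seg 3: a=-4, c=M3/2=14879/897, d=(M4−M3)/(6·1)=-2271/299, b=Δ3−h3·(2M3+M4)/6=7/897
seg 4: a=5, c=M4/2=-5560/897, d=(M5−M4)/(6·3)=5560/8073, b=Δ4−h4·(2M4+M5)/6=9326/897
t_q=21/4 → seg 3, τ=1/4; S=-4+7/897·τ+14879/897·τ²+-2271/299·τ³=-58939/19136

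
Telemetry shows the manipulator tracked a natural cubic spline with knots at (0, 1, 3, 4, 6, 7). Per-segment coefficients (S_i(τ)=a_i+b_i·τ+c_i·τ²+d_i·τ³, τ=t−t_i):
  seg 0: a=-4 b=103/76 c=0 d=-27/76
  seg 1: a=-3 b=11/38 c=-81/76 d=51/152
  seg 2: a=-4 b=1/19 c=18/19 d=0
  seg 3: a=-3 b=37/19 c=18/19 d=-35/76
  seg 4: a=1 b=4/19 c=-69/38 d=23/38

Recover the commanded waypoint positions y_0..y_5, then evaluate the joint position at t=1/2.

y_0=-4 y_1=-3 y_2=-4 y_3=-3 y_4=1 y_5=0
S(1/2) = -2047/608

y_0 = S_0(0) = a_0 = -4
y_1 = S_1(0) = a_1 = -3
y_2 = S_2(0) = a_2 = -4
y_3 = S_3(0) = a_3 = -3
y_4 = S_4(0) = a_4 = 1
y_5 = S_4(1) = 0
t_q=1/2 is in segment 0 (τ=1/2); S_0(τ)=-2047/608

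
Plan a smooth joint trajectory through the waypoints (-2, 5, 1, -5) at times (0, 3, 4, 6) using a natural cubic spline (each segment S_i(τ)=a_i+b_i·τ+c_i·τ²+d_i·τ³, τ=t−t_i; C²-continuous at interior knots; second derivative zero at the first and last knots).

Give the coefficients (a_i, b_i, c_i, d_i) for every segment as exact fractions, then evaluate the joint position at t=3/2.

Δ: Δ0=7/3, Δ1=-4, Δ2=-3
row 1: diag=8, rhs=-38; c'=1/8, d'=-19/4
row 2: denom=6−1·1/8=47/8; d'=(6−1·-19/4)/(47/8)=86/47
back: M2=86/47
back: M1=-19/4−1/8·86/47=-234/47
M: M0=0, M1=-234/47, M2=86/47, M3=0
seg 0: a=-2, c=M0/2=0, d=(M1−M0)/(6·3)=-13/47, b=Δ0−h0·(2M0+M1)/6=680/141
seg 1: a=5, c=M1/2=-117/47, d=(M2−M1)/(6·1)=160/141, b=Δ1−h1·(2M1+M2)/6=-373/141
seg 2: a=1, c=M2/2=43/47, d=(M3−M2)/(6·2)=-43/282, b=Δ2−h2·(2M2+M3)/6=-595/141
t_q=3/2 → seg 0, τ=3/2; S=-2+680/141·τ+0·τ²+-13/47·τ³=1617/376

  seg 0: a=-2 b=680/141 c=0 d=-13/47
  seg 1: a=5 b=-373/141 c=-117/47 d=160/141
  seg 2: a=1 b=-595/141 c=43/47 d=-43/282
S(3/2) = 1617/376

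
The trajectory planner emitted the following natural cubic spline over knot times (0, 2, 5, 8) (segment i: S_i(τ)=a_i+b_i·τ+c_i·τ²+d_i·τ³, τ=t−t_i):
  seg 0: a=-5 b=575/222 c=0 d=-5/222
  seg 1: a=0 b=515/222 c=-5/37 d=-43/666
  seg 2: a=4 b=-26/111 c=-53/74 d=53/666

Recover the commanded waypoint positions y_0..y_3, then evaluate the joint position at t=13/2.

y_0 = S_0(0) = a_0 = -5
y_1 = S_1(0) = a_1 = 0
y_2 = S_2(0) = a_2 = 4
y_3 = S_2(3) = -1
t_q=13/2 is in segment 2 (τ=3/2); S_2(τ)=1365/592

y_0=-5 y_1=0 y_2=4 y_3=-1
S(13/2) = 1365/592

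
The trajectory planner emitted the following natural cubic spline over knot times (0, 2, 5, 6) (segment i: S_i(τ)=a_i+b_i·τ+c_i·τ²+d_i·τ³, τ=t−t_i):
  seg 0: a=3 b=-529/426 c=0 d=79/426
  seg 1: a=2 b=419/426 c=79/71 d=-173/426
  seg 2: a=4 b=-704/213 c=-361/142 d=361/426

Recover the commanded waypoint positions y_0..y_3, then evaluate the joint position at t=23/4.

y_0=3 y_1=2 y_2=4 y_3=-1
S(23/4) = 4077/9088

y_0 = S_0(0) = a_0 = 3
y_1 = S_1(0) = a_1 = 2
y_2 = S_2(0) = a_2 = 4
y_3 = S_2(1) = -1
t_q=23/4 is in segment 2 (τ=3/4); S_2(τ)=4077/9088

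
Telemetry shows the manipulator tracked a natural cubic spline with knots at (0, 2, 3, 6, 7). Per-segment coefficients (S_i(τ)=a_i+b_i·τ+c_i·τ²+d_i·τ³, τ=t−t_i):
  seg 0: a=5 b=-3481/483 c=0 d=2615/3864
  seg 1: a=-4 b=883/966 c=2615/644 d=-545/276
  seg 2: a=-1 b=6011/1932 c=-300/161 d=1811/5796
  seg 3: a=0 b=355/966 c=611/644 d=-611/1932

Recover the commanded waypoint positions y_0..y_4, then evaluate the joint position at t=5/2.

y_0 = S_0(0) = a_0 = 5
y_1 = S_1(0) = a_1 = -4
y_2 = S_2(0) = a_2 = -1
y_3 = S_3(0) = a_3 = 0
y_4 = S_3(1) = 1
t_q=5/2 is in segment 1 (τ=1/2); S_1(τ)=-14295/5152

y_0=5 y_1=-4 y_2=-1 y_3=0 y_4=1
S(5/2) = -14295/5152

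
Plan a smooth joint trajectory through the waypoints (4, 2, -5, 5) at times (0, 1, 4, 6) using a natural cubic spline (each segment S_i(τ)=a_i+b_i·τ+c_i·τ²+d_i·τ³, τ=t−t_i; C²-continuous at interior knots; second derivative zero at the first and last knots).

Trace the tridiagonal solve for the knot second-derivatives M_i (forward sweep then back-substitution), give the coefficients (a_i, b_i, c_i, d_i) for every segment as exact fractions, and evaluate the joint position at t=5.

  seg 0: a=4 b=-350/213 c=0 d=-76/213
  seg 1: a=2 b=-578/213 c=-76/71 d=85/213
  seg 2: a=-5 b=349/213 c=179/71 d=-179/426
S(5) = -179/142

Δ: Δ0=-2, Δ1=-7/3, Δ2=5
row 1: diag=8, rhs=-2; c'=3/8, d'=-1/4
row 2: denom=10−3·3/8=71/8; d'=(44−3·-1/4)/(71/8)=358/71
back: M2=358/71
back: M1=-1/4−3/8·358/71=-152/71
M: M0=0, M1=-152/71, M2=358/71, M3=0
seg 0: a=4, c=M0/2=0, d=(M1−M0)/(6·1)=-76/213, b=Δ0−h0·(2M0+M1)/6=-350/213
seg 1: a=2, c=M1/2=-76/71, d=(M2−M1)/(6·3)=85/213, b=Δ1−h1·(2M1+M2)/6=-578/213
seg 2: a=-5, c=M2/2=179/71, d=(M3−M2)/(6·2)=-179/426, b=Δ2−h2·(2M2+M3)/6=349/213
t_q=5 → seg 2, τ=1; S=-5+349/213·τ+179/71·τ²+-179/426·τ³=-179/142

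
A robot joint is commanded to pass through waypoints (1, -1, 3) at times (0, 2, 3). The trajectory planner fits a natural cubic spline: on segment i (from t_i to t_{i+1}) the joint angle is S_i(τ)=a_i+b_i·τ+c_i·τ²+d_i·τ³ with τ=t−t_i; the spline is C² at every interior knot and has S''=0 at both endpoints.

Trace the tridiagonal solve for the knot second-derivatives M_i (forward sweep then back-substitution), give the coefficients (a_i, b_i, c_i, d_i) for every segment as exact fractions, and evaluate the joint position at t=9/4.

Δ: Δ0=-1, Δ1=4
row 1: diag=6, rhs=30; c'=1/6, d'=5
back: M1=5
M: M0=0, M1=5, M2=0
seg 0: a=1, c=M0/2=0, d=(M1−M0)/(6·2)=5/12, b=Δ0−h0·(2M0+M1)/6=-8/3
seg 1: a=-1, c=M1/2=5/2, d=(M2−M1)/(6·1)=-5/6, b=Δ1−h1·(2M1+M2)/6=7/3
t_q=9/4 → seg 1, τ=1/4; S=-1+7/3·τ+5/2·τ²+-5/6·τ³=-35/128

  seg 0: a=1 b=-8/3 c=0 d=5/12
  seg 1: a=-1 b=7/3 c=5/2 d=-5/6
S(9/4) = -35/128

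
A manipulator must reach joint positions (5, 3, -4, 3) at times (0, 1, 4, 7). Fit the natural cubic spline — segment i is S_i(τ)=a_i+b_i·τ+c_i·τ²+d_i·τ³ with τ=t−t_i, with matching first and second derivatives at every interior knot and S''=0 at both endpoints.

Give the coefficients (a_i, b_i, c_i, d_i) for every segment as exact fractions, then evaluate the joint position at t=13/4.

Δ: Δ0=-2, Δ1=-7/3, Δ2=7/3
row 1: diag=8, rhs=-2; c'=3/8, d'=-1/4
row 2: denom=12−3·3/8=87/8; d'=(28−3·-1/4)/(87/8)=230/87
back: M2=230/87
back: M1=-1/4−3/8·230/87=-36/29
M: M0=0, M1=-36/29, M2=230/87, M3=0
seg 0: a=5, c=M0/2=0, d=(M1−M0)/(6·1)=-6/29, b=Δ0−h0·(2M0+M1)/6=-52/29
seg 1: a=3, c=M1/2=-18/29, d=(M2−M1)/(6·3)=169/783, b=Δ1−h1·(2M1+M2)/6=-70/29
seg 2: a=-4, c=M2/2=115/87, d=(M3−M2)/(6·3)=-115/783, b=Δ2−h2·(2M2+M3)/6=-9/29
t_q=13/4 → seg 1, τ=9/4; S=3+-70/29·τ+-18/29·τ²+169/783·τ³=-5781/1856

  seg 0: a=5 b=-52/29 c=0 d=-6/29
  seg 1: a=3 b=-70/29 c=-18/29 d=169/783
  seg 2: a=-4 b=-9/29 c=115/87 d=-115/783
S(13/4) = -5781/1856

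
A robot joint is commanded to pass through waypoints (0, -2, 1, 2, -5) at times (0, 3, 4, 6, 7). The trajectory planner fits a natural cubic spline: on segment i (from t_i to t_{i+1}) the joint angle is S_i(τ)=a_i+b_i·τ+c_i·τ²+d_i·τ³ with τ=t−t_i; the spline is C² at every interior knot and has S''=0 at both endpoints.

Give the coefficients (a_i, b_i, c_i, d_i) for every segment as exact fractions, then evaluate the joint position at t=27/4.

  seg 0: a=0 b=-778/375 c=0 d=176/1125
  seg 1: a=-2 b=806/375 c=176/125 d=-209/375
  seg 2: a=1 b=247/75 c=-33/125 d=-1699/3000
  seg 3: a=2 b=-3419/750 c=-1831/500 d=1831/1500
S(27/4) = -18969/6400

Δ: Δ0=-2/3, Δ1=3, Δ2=1/2, Δ3=-7
row 1: diag=8, rhs=22; c'=1/8, d'=11/4
row 2: denom=6−1·1/8=47/8; d'=(-15−1·11/4)/(47/8)=-142/47
row 3: denom=6−2·16/47=250/47; d'=(-45−2·-142/47)/(250/47)=-1831/250
back: M3=-1831/250
back: M2=-142/47−16/47·-1831/250=-66/125
back: M1=11/4−1/8·-66/125=352/125
M: M0=0, M1=352/125, M2=-66/125, M3=-1831/250, M4=0
seg 0: a=0, c=M0/2=0, d=(M1−M0)/(6·3)=176/1125, b=Δ0−h0·(2M0+M1)/6=-778/375
seg 1: a=-2, c=M1/2=176/125, d=(M2−M1)/(6·1)=-209/375, b=Δ1−h1·(2M1+M2)/6=806/375
seg 2: a=1, c=M2/2=-33/125, d=(M3−M2)/(6·2)=-1699/3000, b=Δ2−h2·(2M2+M3)/6=247/75
seg 3: a=2, c=M3/2=-1831/500, d=(M4−M3)/(6·1)=1831/1500, b=Δ3−h3·(2M3+M4)/6=-3419/750
t_q=27/4 → seg 3, τ=3/4; S=2+-3419/750·τ+-1831/500·τ²+1831/1500·τ³=-18969/6400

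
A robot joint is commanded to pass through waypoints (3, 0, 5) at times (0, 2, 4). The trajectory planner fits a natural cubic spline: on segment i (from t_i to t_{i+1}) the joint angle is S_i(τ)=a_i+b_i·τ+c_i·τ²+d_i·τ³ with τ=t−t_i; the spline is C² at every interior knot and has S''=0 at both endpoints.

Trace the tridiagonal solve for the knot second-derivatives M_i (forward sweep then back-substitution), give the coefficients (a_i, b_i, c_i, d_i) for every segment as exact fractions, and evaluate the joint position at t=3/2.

  seg 0: a=3 b=-5/2 c=0 d=1/4
  seg 1: a=0 b=1/2 c=3/2 d=-1/4
S(3/2) = 3/32

Δ: Δ0=-3/2, Δ1=5/2
row 1: diag=8, rhs=24; c'=1/4, d'=3
back: M1=3
M: M0=0, M1=3, M2=0
seg 0: a=3, c=M0/2=0, d=(M1−M0)/(6·2)=1/4, b=Δ0−h0·(2M0+M1)/6=-5/2
seg 1: a=0, c=M1/2=3/2, d=(M2−M1)/(6·2)=-1/4, b=Δ1−h1·(2M1+M2)/6=1/2
t_q=3/2 → seg 0, τ=3/2; S=3+-5/2·τ+0·τ²+1/4·τ³=3/32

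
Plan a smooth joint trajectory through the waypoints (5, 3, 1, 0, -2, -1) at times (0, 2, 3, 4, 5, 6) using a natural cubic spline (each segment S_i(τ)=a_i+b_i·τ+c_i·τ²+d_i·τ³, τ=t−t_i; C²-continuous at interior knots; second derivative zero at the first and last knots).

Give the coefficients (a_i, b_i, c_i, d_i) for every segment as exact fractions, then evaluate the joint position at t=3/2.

  seg 0: a=5 b=-55/107 c=0 d=-13/107
  seg 1: a=3 b=-211/107 c=-78/107 d=75/107
  seg 2: a=1 b=-142/107 c=147/107 d=-112/107
  seg 3: a=0 b=-184/107 c=-189/107 d=159/107
  seg 4: a=-2 b=-85/107 c=288/107 d=-96/107
S(3/2) = 3269/856

Δ: Δ0=-1, Δ1=-2, Δ2=-1, Δ3=-2, Δ4=1
row 1: diag=6, rhs=-6; c'=1/6, d'=-1
row 2: denom=4−1·1/6=23/6; d'=(6−1·-1)/(23/6)=42/23
row 3: denom=4−1·6/23=86/23; d'=(-6−1·42/23)/(86/23)=-90/43
row 4: denom=4−1·23/86=321/86; d'=(18−1·-90/43)/(321/86)=576/107
back: M4=576/107
back: M3=-90/43−23/86·576/107=-378/107
back: M2=42/23−6/23·-378/107=294/107
back: M1=-1−1/6·294/107=-156/107
M: M0=0, M1=-156/107, M2=294/107, M3=-378/107, M4=576/107, M5=0
seg 0: a=5, c=M0/2=0, d=(M1−M0)/(6·2)=-13/107, b=Δ0−h0·(2M0+M1)/6=-55/107
seg 1: a=3, c=M1/2=-78/107, d=(M2−M1)/(6·1)=75/107, b=Δ1−h1·(2M1+M2)/6=-211/107
seg 2: a=1, c=M2/2=147/107, d=(M3−M2)/(6·1)=-112/107, b=Δ2−h2·(2M2+M3)/6=-142/107
seg 3: a=0, c=M3/2=-189/107, d=(M4−M3)/(6·1)=159/107, b=Δ3−h3·(2M3+M4)/6=-184/107
seg 4: a=-2, c=M4/2=288/107, d=(M5−M4)/(6·1)=-96/107, b=Δ4−h4·(2M4+M5)/6=-85/107
t_q=3/2 → seg 0, τ=3/2; S=5+-55/107·τ+0·τ²+-13/107·τ³=3269/856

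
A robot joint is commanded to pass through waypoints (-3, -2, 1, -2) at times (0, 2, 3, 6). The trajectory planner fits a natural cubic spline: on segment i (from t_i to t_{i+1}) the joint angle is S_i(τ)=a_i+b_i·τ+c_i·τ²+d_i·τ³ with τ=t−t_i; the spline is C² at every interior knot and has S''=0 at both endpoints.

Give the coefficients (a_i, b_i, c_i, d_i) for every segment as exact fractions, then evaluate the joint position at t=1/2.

  seg 0: a=-3 b=-49/94 c=0 d=12/47
  seg 1: a=-2 b=239/94 c=72/47 d=-101/94
  seg 2: a=1 b=112/47 c=-159/94 d=53/282
S(1/2) = -607/188

Δ: Δ0=1/2, Δ1=3, Δ2=-1
row 1: diag=6, rhs=15; c'=1/6, d'=5/2
row 2: denom=8−1·1/6=47/6; d'=(-24−1·5/2)/(47/6)=-159/47
back: M2=-159/47
back: M1=5/2−1/6·-159/47=144/47
M: M0=0, M1=144/47, M2=-159/47, M3=0
seg 0: a=-3, c=M0/2=0, d=(M1−M0)/(6·2)=12/47, b=Δ0−h0·(2M0+M1)/6=-49/94
seg 1: a=-2, c=M1/2=72/47, d=(M2−M1)/(6·1)=-101/94, b=Δ1−h1·(2M1+M2)/6=239/94
seg 2: a=1, c=M2/2=-159/94, d=(M3−M2)/(6·3)=53/282, b=Δ2−h2·(2M2+M3)/6=112/47
t_q=1/2 → seg 0, τ=1/2; S=-3+-49/94·τ+0·τ²+12/47·τ³=-607/188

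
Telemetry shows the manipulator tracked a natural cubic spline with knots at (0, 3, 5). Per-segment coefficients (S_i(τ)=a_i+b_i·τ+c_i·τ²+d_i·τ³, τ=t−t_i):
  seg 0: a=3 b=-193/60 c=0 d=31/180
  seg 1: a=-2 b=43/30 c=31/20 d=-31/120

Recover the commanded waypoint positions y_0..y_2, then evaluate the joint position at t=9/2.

y_0=3 y_1=-2 y_2=5
S(9/2) = 177/64

y_0 = S_0(0) = a_0 = 3
y_1 = S_1(0) = a_1 = -2
y_2 = S_1(2) = 5
t_q=9/2 is in segment 1 (τ=3/2); S_1(τ)=177/64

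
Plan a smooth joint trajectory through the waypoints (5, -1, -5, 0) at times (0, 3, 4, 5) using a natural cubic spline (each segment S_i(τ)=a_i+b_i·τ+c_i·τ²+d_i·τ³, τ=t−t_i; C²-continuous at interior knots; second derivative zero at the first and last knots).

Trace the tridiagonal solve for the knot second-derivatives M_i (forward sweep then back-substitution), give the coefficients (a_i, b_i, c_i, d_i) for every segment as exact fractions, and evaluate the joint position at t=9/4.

  seg 0: a=5 b=-11/31 c=0 d=-17/93
  seg 1: a=-1 b=-164/31 c=-51/31 d=91/31
  seg 2: a=-5 b=7/31 c=222/31 d=-74/31
S(9/4) = 4205/1984

Δ: Δ0=-2, Δ1=-4, Δ2=5
row 1: diag=8, rhs=-12; c'=1/8, d'=-3/2
row 2: denom=4−1·1/8=31/8; d'=(54−1·-3/2)/(31/8)=444/31
back: M2=444/31
back: M1=-3/2−1/8·444/31=-102/31
M: M0=0, M1=-102/31, M2=444/31, M3=0
seg 0: a=5, c=M0/2=0, d=(M1−M0)/(6·3)=-17/93, b=Δ0−h0·(2M0+M1)/6=-11/31
seg 1: a=-1, c=M1/2=-51/31, d=(M2−M1)/(6·1)=91/31, b=Δ1−h1·(2M1+M2)/6=-164/31
seg 2: a=-5, c=M2/2=222/31, d=(M3−M2)/(6·1)=-74/31, b=Δ2−h2·(2M2+M3)/6=7/31
t_q=9/4 → seg 0, τ=9/4; S=5+-11/31·τ+0·τ²+-17/93·τ³=4205/1984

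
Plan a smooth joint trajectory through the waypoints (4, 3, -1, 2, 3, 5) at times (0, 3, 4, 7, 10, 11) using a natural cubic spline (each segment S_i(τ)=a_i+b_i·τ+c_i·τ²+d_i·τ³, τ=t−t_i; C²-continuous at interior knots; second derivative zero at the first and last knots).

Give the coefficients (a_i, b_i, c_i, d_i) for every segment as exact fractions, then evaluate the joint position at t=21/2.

Δ: Δ0=-1/3, Δ1=-4, Δ2=1, Δ3=1/3, Δ4=2
row 1: diag=8, rhs=-22; c'=1/8, d'=-11/4
row 2: denom=8−1·1/8=63/8; d'=(30−1·-11/4)/(63/8)=262/63
row 3: denom=12−3·8/21=76/7; d'=(-4−3·262/63)/(76/7)=-173/114
row 4: denom=8−3·21/76=545/76; d'=(10−3·-173/114)/(545/76)=1106/545
back: M4=1106/545
back: M3=-173/114−21/76·1106/545=-3398/1635
back: M2=262/63−8/21·-3398/1635=2698/545
back: M1=-11/4−1/8·2698/545=-1836/545
M: M0=0, M1=-1836/545, M2=2698/545, M3=-3398/1635, M4=1106/545, M5=0
seg 0: a=4, c=M0/2=0, d=(M1−M0)/(6·3)=-102/545, b=Δ0−h0·(2M0+M1)/6=2209/1635
seg 1: a=3, c=M1/2=-918/545, d=(M2−M1)/(6·1)=2267/1635, b=Δ1−h1·(2M1+M2)/6=-6053/1635
seg 2: a=-1, c=M2/2=1349/545, d=(M3−M2)/(6·3)=-5746/14715, b=Δ2−h2·(2M2+M3)/6=-952/327
seg 3: a=2, c=M3/2=-1699/1635, d=(M4−M3)/(6·3)=3358/14715, b=Δ3−h3·(2M3+M4)/6=2284/1635
seg 4: a=3, c=M4/2=553/545, d=(M5−M4)/(6·1)=-553/1635, b=Δ4−h4·(2M4+M5)/6=2164/1635
t_q=21/2 → seg 4, τ=1/2; S=3+2164/1635·τ+553/545·τ²+-553/1635·τ³=16887/4360

  seg 0: a=4 b=2209/1635 c=0 d=-102/545
  seg 1: a=3 b=-6053/1635 c=-918/545 d=2267/1635
  seg 2: a=-1 b=-952/327 c=1349/545 d=-5746/14715
  seg 3: a=2 b=2284/1635 c=-1699/1635 d=3358/14715
  seg 4: a=3 b=2164/1635 c=553/545 d=-553/1635
S(21/2) = 16887/4360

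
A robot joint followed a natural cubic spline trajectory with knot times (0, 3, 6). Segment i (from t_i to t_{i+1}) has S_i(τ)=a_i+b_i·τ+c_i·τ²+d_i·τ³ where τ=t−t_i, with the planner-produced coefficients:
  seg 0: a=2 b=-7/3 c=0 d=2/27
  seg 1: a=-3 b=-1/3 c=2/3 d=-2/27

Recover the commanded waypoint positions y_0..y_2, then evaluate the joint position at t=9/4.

y_0 = S_0(0) = a_0 = 2
y_1 = S_1(0) = a_1 = -3
y_2 = S_1(3) = 0
t_q=9/4 is in segment 0 (τ=9/4); S_0(τ)=-77/32

y_0=2 y_1=-3 y_2=0
S(9/4) = -77/32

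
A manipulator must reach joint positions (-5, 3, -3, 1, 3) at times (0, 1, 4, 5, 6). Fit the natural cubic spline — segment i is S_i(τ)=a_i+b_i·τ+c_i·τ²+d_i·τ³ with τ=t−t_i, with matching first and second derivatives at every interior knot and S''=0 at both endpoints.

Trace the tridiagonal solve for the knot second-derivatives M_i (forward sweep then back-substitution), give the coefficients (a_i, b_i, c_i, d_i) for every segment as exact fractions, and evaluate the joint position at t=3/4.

Δ: Δ0=8, Δ1=-2, Δ2=4, Δ3=2
row 1: diag=8, rhs=-60; c'=3/8, d'=-15/2
row 2: denom=8−3·3/8=55/8; d'=(36−3·-15/2)/(55/8)=468/55
row 3: denom=4−1·8/55=212/55; d'=(-12−1·468/55)/(212/55)=-282/53
back: M3=-282/53
back: M2=468/55−8/55·-282/53=492/53
back: M1=-15/2−3/8·492/53=-582/53
M: M0=0, M1=-582/53, M2=492/53, M3=-282/53, M4=0
seg 0: a=-5, c=M0/2=0, d=(M1−M0)/(6·1)=-97/53, b=Δ0−h0·(2M0+M1)/6=521/53
seg 1: a=3, c=M1/2=-291/53, d=(M2−M1)/(6·3)=179/159, b=Δ1−h1·(2M1+M2)/6=230/53
seg 2: a=-3, c=M2/2=246/53, d=(M3−M2)/(6·1)=-129/53, b=Δ2−h2·(2M2+M3)/6=95/53
seg 3: a=1, c=M3/2=-141/53, d=(M4−M3)/(6·1)=47/53, b=Δ3−h3·(2M3+M4)/6=200/53
t_q=3/4 → seg 0, τ=3/4; S=-5+521/53·τ+0·τ²+-97/53·τ³=5429/3392

  seg 0: a=-5 b=521/53 c=0 d=-97/53
  seg 1: a=3 b=230/53 c=-291/53 d=179/159
  seg 2: a=-3 b=95/53 c=246/53 d=-129/53
  seg 3: a=1 b=200/53 c=-141/53 d=47/53
S(3/4) = 5429/3392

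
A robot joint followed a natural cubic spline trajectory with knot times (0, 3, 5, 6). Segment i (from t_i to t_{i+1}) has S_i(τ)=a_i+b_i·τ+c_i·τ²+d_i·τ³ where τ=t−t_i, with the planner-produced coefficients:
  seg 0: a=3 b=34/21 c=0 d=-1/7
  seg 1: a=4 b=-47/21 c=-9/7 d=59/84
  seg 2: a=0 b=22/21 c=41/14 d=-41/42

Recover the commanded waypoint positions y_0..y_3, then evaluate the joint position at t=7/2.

y_0 = S_0(0) = a_0 = 3
y_1 = S_1(0) = a_1 = 4
y_2 = S_2(0) = a_2 = 0
y_3 = S_2(1) = 3
t_q=7/2 is in segment 1 (τ=1/2); S_1(τ)=593/224

y_0=3 y_1=4 y_2=0 y_3=3
S(7/2) = 593/224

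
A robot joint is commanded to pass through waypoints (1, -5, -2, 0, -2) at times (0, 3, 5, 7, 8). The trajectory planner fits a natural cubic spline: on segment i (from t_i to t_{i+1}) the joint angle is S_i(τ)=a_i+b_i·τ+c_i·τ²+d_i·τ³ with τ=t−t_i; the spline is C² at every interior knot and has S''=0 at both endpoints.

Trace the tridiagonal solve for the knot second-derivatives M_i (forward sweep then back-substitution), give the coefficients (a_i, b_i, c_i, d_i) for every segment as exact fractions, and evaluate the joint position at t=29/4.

Δ: Δ0=-2, Δ1=3/2, Δ2=1, Δ3=-2
row 1: diag=10, rhs=21; c'=1/5, d'=21/10
row 2: denom=8−2·1/5=38/5; d'=(-3−2·21/10)/(38/5)=-18/19
row 3: denom=6−2·5/19=104/19; d'=(-18−2·-18/19)/(104/19)=-153/52
back: M3=-153/52
back: M2=-18/19−5/19·-153/52=-9/52
back: M1=21/10−1/5·-9/52=111/52
M: M0=0, M1=111/52, M2=-9/52, M3=-153/52, M4=0
seg 0: a=1, c=M0/2=0, d=(M1−M0)/(6·3)=37/312, b=Δ0−h0·(2M0+M1)/6=-319/104
seg 1: a=-5, c=M1/2=111/104, d=(M2−M1)/(6·2)=-5/26, b=Δ1−h1·(2M1+M2)/6=7/52
seg 2: a=-2, c=M2/2=-9/104, d=(M3−M2)/(6·2)=-3/13, b=Δ2−h2·(2M2+M3)/6=109/52
seg 3: a=0, c=M3/2=-153/104, d=(M4−M3)/(6·1)=51/104, b=Δ3−h3·(2M3+M4)/6=-53/52
t_q=29/4 → seg 3, τ=1/4; S=0+-53/52·τ+-153/104·τ²+51/104·τ³=-2257/6656

  seg 0: a=1 b=-319/104 c=0 d=37/312
  seg 1: a=-5 b=7/52 c=111/104 d=-5/26
  seg 2: a=-2 b=109/52 c=-9/104 d=-3/13
  seg 3: a=0 b=-53/52 c=-153/104 d=51/104
S(29/4) = -2257/6656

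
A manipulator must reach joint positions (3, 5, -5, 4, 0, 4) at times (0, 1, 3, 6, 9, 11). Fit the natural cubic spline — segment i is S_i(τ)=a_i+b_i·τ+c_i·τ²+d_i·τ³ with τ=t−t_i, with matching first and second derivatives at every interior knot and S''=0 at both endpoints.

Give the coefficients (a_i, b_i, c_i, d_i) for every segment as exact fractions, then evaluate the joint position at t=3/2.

  seg 0: a=3 b=5147/1419 c=0 d=-2309/1419
  seg 1: a=5 b=-1780/1419 c=-2309/473 d=8539/5676
  seg 2: a=-5 b=-3871/1419 c=3921/946 d=-19033/25542
  seg 3: a=4 b=5737/2838 c=-3635/1419 d=12289/25542
  seg 4: a=0 b=-508/1419 c=1673/946 d=-1673/5676
S(3/2) = 50561/15136

Δ: Δ0=2, Δ1=-5, Δ2=3, Δ3=-4/3, Δ4=2
row 1: diag=6, rhs=-42; c'=1/3, d'=-7
row 2: denom=10−2·1/3=28/3; d'=(48−2·-7)/(28/3)=93/14
row 3: denom=12−3·9/28=309/28; d'=(-26−3·93/14)/(309/28)=-1286/309
row 4: denom=10−3·28/103=946/103; d'=(20−3·-1286/309)/(946/103)=1673/473
back: M4=1673/473
back: M3=-1286/309−28/103·1673/473=-7270/1419
back: M2=93/14−9/28·-7270/1419=3921/473
back: M1=-7−1/3·3921/473=-4618/473
M: M0=0, M1=-4618/473, M2=3921/473, M3=-7270/1419, M4=1673/473, M5=0
seg 0: a=3, c=M0/2=0, d=(M1−M0)/(6·1)=-2309/1419, b=Δ0−h0·(2M0+M1)/6=5147/1419
seg 1: a=5, c=M1/2=-2309/473, d=(M2−M1)/(6·2)=8539/5676, b=Δ1−h1·(2M1+M2)/6=-1780/1419
seg 2: a=-5, c=M2/2=3921/946, d=(M3−M2)/(6·3)=-19033/25542, b=Δ2−h2·(2M2+M3)/6=-3871/1419
seg 3: a=4, c=M3/2=-3635/1419, d=(M4−M3)/(6·3)=12289/25542, b=Δ3−h3·(2M3+M4)/6=5737/2838
seg 4: a=0, c=M4/2=1673/946, d=(M5−M4)/(6·2)=-1673/5676, b=Δ4−h4·(2M4+M5)/6=-508/1419
t_q=3/2 → seg 1, τ=1/2; S=5+-1780/1419·τ+-2309/473·τ²+8539/5676·τ³=50561/15136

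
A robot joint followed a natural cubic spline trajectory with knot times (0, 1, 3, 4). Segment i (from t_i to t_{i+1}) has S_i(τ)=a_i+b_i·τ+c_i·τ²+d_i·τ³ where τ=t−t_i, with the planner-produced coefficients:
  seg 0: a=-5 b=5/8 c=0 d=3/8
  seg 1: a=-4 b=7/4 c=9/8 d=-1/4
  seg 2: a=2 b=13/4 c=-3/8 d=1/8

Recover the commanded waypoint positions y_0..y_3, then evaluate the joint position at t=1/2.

y_0=-5 y_1=-4 y_2=2 y_3=5
S(1/2) = -297/64

y_0 = S_0(0) = a_0 = -5
y_1 = S_1(0) = a_1 = -4
y_2 = S_2(0) = a_2 = 2
y_3 = S_2(1) = 5
t_q=1/2 is in segment 0 (τ=1/2); S_0(τ)=-297/64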